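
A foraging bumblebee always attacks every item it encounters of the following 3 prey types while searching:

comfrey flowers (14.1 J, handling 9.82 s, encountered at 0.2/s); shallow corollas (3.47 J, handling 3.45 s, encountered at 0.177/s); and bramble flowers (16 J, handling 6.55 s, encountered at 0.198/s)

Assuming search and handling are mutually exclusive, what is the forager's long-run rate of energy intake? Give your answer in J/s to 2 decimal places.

1.36 J/s

R = Σλ_iE_i / (1 + Σλ_ih_i)
Numerator: 0.2×14.1 + 0.177×3.47 + 0.198×16 = 6.602
Denominator: 1 + 0.2×9.82 + 0.177×3.45 + 0.198×6.55 = 4.872
R = 6.602/4.872 = 1.355 J/s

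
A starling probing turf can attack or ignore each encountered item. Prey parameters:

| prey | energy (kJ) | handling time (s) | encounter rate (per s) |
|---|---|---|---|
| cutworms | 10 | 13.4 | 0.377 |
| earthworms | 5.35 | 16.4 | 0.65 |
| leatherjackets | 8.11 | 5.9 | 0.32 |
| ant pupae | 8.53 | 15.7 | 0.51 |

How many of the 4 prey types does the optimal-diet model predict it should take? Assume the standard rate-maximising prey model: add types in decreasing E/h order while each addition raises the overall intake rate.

E/h in descending order: leatherjackets 1.37, cutworms 0.746, ant pupae 0.543, earthworms 0.326 kJ/s. The optimal diet is the largest prefix of this list for which every included type satisfies E_i/h_i > R on the types above it.
Rate on top 1: 0.8986. cutworms: 0.746 < 0.8986 → exclude; stop.
Optimal diet: leatherjackets — 1 of 4 types.

1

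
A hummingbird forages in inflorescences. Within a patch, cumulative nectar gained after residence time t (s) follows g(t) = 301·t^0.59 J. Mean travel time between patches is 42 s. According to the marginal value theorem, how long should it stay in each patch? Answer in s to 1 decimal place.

Maximise g(t)/(T+t): set derivative to zero → g'(t)(T+t) = g(t).
g'(t) = 0.59·301·t^-0.41. Setting 0.59·301·t^-0.41 = 301·t^0.59/(42+t) gives 0.59(42+t) = t, so 0.41·t = 0.59×42.
t* = 0.59×42/0.41 = 60.44 s.

60.4 s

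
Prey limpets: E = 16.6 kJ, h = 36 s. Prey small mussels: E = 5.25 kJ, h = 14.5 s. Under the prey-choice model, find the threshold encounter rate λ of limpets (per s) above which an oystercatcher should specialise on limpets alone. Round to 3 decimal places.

0.102 per s

The zero-one rule: include small mussels iff E₂/h₂ > λE₁/(1+λh₁). Equality gives the switch point.
λE₁h₂ = E₂ + λE₂h₁ ⇒ λ = E₂/(E₁h₂ − E₂h₁) = 5.25/(240.7 − 189) = 0.1015 per s.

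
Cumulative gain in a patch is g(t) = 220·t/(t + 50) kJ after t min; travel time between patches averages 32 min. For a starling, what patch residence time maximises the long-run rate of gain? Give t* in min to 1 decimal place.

Optimal t* satisfies g'(t*) = g(t*)/(T + t*).
g'(t) = 220·50/(t + 50)². Setting 220·50/(t+50)² = 220t/[(t+50)(32+t)] gives 50(32+t) = t(t+50), so t² = 50×32 = 1600.
t* = √1600 = 40 min.

40.0 min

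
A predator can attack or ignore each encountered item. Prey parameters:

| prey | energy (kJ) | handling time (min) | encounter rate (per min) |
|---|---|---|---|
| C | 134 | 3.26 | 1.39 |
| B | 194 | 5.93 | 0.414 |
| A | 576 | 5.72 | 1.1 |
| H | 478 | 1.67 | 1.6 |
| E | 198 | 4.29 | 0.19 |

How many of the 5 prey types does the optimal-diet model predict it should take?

E/h in descending order: H 286, A 101, E 46.2, C 41.1, B 32.7 kJ/min. The optimal diet is the largest prefix of this list for which every included type satisfies E_i/h_i > R on the types above it.
Rate on top 1: 208.3. A: 101 < 208.3 → exclude; stop.
Optimal diet: H — 1 of 5 types.

1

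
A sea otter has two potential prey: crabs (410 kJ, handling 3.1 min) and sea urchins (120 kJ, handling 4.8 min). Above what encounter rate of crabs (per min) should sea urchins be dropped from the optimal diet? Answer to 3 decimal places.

The zero-one rule: include sea urchins iff E₂/h₂ > λE₁/(1+λh₁). Equality gives the switch point.
λE₁h₂ = E₂ + λE₂h₁ ⇒ λ = E₂/(E₁h₂ − E₂h₁) = 120/(1968 − 372) = 0.07519 per min.

0.075 per min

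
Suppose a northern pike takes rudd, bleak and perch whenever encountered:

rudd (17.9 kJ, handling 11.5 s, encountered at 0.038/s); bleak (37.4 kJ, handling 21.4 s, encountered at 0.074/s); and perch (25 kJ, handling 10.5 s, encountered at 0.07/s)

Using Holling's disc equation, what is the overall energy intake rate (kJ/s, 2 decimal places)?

R = Σλ_iE_i / (1 + Σλ_ih_i)
Numerator: 0.038×17.9 + 0.074×37.4 + 0.07×25 = 5.198
Denominator: 1 + 0.038×11.5 + 0.074×21.4 + 0.07×10.5 = 3.756
R = 5.198/3.756 = 1.384 kJ/s

1.38 kJ/s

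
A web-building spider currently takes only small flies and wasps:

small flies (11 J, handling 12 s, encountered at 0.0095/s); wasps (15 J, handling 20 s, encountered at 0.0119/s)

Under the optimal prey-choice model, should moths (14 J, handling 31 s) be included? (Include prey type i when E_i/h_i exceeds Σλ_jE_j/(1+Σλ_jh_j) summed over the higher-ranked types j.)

Yes

Current rate: (0.0095×11 + 0.0119×15)/(1 + 0.0095×12 + 0.0119×20) = 0.2093 J/s.
moths: E/h = 14/31 = 0.4516 J/s.
0.4516 > 0.2093, so adding moths raises the average — include it.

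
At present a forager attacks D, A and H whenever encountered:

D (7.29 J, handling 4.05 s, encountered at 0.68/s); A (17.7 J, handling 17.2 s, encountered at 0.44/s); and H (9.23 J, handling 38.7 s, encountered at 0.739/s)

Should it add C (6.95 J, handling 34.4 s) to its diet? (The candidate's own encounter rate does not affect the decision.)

On D, A and H alone, R = ΣλE/(1+Σλh) = 19.57/39.92 = 0.4901 J/s.
C: E/h = 6.95/34.4 = 0.202 J/s.
Since 0.202 < R, time spent handling C is better spent searching.

No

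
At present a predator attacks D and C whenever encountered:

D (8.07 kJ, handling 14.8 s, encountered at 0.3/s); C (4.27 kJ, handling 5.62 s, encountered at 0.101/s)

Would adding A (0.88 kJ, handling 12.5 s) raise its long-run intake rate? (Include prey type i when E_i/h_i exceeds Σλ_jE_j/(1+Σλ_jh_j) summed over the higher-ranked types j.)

On D and C alone, R = ΣλE/(1+Σλh) = 2.852/6.008 = 0.4748 kJ/s.
Profitability of A: 0.88/12.5 = 0.0704 kJ/s.
Since 0.0704 < R, time spent handling A is better spent searching.

No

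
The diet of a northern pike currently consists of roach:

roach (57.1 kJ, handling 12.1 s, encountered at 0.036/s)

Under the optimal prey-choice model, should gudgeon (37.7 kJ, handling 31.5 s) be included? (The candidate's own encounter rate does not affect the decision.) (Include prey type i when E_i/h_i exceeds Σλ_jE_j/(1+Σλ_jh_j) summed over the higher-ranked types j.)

No

Current rate: (0.036×57.1)/(1 + 0.036×12.1) = 1.432 kJ/s.
Profitability of gudgeon: 37.7/31.5 = 1.197 kJ/s.
Since 1.197 < R, time spent handling gudgeon is better spent searching.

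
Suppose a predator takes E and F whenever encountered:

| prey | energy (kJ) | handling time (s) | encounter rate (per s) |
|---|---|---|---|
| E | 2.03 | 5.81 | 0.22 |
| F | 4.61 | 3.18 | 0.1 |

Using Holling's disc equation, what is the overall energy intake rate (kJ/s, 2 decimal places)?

0.35 kJ/s

Energy encountered per unit search time: 0.22×2.03 + 0.1×4.61 = 0.9076 kJ/s.
Handling time per unit search time: 0.22×5.81 + 0.1×3.18 = 1.596.
Rate = 0.9076/(1 + 1.596) = 0.3496 kJ/s.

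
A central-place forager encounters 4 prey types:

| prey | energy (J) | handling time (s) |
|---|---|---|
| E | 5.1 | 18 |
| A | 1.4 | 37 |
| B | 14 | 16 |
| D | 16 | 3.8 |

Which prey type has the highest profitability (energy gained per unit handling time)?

In descending order of E/h:
D: 16/3.8 = 4.21 J/s
B: 14/16 = 0.875 J/s
E: 5.1/18 = 0.283 J/s
A: 1.4/37 = 0.0378 J/s

D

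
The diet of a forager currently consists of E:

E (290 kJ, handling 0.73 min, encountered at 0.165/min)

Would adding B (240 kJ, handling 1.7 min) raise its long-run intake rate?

On E alone, R = ΣλE/(1+Σλh) = 47.85/1.12 = 42.71 kJ/min.
Profitability of B: 240/1.7 = 141.2 kJ/min.
Since 141.2 > R, including B increases the long-run rate.

Yes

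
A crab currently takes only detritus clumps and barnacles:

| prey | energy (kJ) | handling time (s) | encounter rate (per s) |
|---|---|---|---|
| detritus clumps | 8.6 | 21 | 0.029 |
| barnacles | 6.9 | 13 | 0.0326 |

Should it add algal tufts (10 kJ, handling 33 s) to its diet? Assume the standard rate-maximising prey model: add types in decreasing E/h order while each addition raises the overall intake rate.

Yes

On detritus clumps and barnacles alone, R = ΣλE/(1+Σλh) = 0.4743/2.033 = 0.2333 kJ/s.
algal tufts: E/h = 10/33 = 0.303 kJ/s.
Since 0.303 > R, including algal tufts increases the long-run rate.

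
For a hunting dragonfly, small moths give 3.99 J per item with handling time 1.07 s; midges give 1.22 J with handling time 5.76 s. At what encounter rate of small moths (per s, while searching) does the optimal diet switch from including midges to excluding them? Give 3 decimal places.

At the threshold, the rate on small moths alone equals the profitability of midges: λ·3.99/(1 + λ·1.07) = 1.22/5.76 = 0.2118.
Rearranging, λ(3.99 − 0.2118×1.07) = 0.2118, so λ = 0.2118/3.763 = 0.05628 per s.

0.056 per s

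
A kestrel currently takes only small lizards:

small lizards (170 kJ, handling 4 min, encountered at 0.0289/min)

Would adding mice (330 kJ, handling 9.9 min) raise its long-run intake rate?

On small lizards alone, R = ΣλE/(1+Σλh) = 4.913/1.116 = 4.404 kJ/min.
mice: E/h = 330/9.9 = 33.33 kJ/min.
Since 33.33 > R, including mice increases the long-run rate.

Yes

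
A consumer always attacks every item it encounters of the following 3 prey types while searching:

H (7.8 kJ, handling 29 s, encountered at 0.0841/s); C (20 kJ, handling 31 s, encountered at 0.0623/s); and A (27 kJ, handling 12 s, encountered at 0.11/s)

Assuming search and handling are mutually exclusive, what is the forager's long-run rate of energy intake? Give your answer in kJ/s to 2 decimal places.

0.73 kJ/s

R = Σλ_iE_i / (1 + Σλ_ih_i)
Numerator: 0.0841×7.8 + 0.0623×20 + 0.11×27 = 4.872
Denominator: 1 + 0.0841×29 + 0.0623×31 + 0.11×12 = 6.69
R = 4.872/6.69 = 0.7282 kJ/s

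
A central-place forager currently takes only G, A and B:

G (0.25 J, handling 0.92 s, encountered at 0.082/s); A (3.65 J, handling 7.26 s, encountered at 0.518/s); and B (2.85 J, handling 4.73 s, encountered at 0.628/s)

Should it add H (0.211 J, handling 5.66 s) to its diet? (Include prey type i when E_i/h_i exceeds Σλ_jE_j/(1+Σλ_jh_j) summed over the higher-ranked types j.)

On G, A and B alone, R = ΣλE/(1+Σλh) = 3.701/7.807 = 0.4741 J/s.
Profitability of H: 0.211/5.66 = 0.03728 J/s.
Since 0.03728 < R, time spent handling H is better spent searching.

No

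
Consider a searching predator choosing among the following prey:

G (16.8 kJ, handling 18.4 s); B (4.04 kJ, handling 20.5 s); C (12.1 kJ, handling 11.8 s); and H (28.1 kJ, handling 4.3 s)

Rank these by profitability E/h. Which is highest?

H

In descending order of E/h:
H: 28.1/4.3 = 6.53 kJ/s
C: 12.1/11.8 = 1.03 kJ/s
G: 16.8/18.4 = 0.913 kJ/s
B: 4.04/20.5 = 0.197 kJ/s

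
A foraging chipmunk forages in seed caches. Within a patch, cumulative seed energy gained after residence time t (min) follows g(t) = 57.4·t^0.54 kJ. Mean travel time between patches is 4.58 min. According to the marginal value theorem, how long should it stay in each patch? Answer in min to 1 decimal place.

By the marginal value theorem, leave when the instantaneous gain rate g'(t) equals the habitat-wide average g(t)/(T + t).
g'(t) = 0.54·57.4·t^-0.46. Setting 0.54·57.4·t^-0.46 = 57.4·t^0.54/(4.58+t) gives 0.54(4.58+t) = t, so 0.46·t = 0.54×4.58.
t* = 0.54×4.58/0.46 = 5.377 min.

5.4 min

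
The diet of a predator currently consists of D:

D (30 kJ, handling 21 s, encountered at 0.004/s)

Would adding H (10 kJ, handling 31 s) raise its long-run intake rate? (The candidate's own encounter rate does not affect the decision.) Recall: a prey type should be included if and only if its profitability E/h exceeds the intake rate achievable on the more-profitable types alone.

Yes

Intake rate on the current diet: R = (0.004×30) / (1 + 0.004×21) = 0.12/1.084 = 0.1107 kJ/s.
Profitability of H: 10/31 = 0.3226 kJ/s.
Since 0.3226 > R, including H increases the long-run rate.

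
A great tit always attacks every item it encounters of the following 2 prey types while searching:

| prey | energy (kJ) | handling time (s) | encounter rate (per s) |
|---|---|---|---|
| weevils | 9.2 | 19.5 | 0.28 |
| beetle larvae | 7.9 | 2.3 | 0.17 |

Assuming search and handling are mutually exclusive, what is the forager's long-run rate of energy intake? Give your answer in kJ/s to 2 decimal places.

R = Σλ_iE_i / (1 + Σλ_ih_i)
Numerator: 0.28×9.2 + 0.17×7.9 = 3.919
Denominator: 1 + 0.28×19.5 + 0.17×2.3 = 6.851
R = 3.919/6.851 = 0.572 kJ/s

0.57 kJ/s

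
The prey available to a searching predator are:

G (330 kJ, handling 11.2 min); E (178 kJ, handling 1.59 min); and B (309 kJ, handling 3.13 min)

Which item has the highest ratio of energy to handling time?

E

Profitability E/h (kJ/min): G = 330/11.2 = 29.5, E = 178/1.59 = 112, B = 309/3.13 = 98.7.
Ranked: E > B > G.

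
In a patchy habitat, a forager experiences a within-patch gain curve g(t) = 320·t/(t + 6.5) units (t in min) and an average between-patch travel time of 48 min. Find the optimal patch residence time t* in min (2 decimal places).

By the marginal value theorem, leave when the instantaneous gain rate g'(t) equals the habitat-wide average g(t)/(T + t).
g'(t) = 320·6.5/(t + 6.5)². Setting 320·6.5/(t+6.5)² = 320t/[(t+6.5)(48+t)] gives 6.5(48+t) = t(t+6.5), so t² = 6.5×48 = 312.
t* = √312 = 17.66 min.

17.66 min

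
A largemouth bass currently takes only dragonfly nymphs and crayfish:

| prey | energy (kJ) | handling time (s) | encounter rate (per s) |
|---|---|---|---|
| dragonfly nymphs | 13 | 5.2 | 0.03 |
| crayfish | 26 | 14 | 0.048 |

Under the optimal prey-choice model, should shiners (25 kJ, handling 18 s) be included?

Intake rate on the current diet: R = (0.03×13 + 0.048×26) / (1 + 0.03×5.2 + 0.048×14) = 1.638/1.828 = 0.8961 kJ/s.
Profitability of shiners: 25/18 = 1.389 kJ/s.
1.389 > 0.8961, so adding shiners raises the average — include it.

Yes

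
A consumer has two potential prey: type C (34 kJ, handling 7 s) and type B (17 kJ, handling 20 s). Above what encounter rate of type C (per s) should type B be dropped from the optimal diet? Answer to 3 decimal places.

0.030 per s

Drop type B once their profitability E₂/h₂ falls below the rate achievable on type C alone: E₂/h₂ = λE₁/(1 + λh₁).
Solve for λ: λE₁h₂ = E₂(1 + λh₁) → λ(E₁h₂ − E₂h₁) = E₂ → λ = E₂/(E₁h₂ − E₂h₁).
λ = 17/(34×20 − 17×7) = 17/561 = 0.0303 per s.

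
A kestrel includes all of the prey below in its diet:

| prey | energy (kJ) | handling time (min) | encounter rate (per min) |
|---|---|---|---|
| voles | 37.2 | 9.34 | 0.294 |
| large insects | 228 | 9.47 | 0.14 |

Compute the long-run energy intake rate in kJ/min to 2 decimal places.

Energy encountered per unit search time: 0.294×37.2 + 0.14×228 = 42.86 kJ/min.
Handling time per unit search time: 0.294×9.34 + 0.14×9.47 = 4.072.
Rate = 42.86/(1 + 4.072) = 8.45 kJ/min.

8.45 kJ/min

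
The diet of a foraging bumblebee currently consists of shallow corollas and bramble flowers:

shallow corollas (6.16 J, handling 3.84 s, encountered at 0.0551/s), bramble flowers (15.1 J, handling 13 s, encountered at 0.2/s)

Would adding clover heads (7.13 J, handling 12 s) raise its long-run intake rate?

Current rate: (0.0551×6.16 + 0.2×15.1)/(1 + 0.0551×3.84 + 0.2×13) = 0.8814 J/s.
clover heads: E/h = 7.13/12 = 0.5942 J/s.
0.5942 < 0.8814, so adding clover heads would lower the average — exclude it.

No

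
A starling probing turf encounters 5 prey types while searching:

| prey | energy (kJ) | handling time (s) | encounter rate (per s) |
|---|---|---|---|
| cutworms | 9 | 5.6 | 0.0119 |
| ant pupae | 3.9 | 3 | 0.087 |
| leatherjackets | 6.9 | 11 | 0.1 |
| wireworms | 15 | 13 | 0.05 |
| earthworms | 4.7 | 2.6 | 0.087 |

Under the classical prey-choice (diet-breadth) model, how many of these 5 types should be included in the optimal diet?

Rank by E/h (kJ/s): earthworms 1.81, cutworms 1.61, ant pupae 1.3, wireworms 1.15, leatherjackets 0.627. Include each in turn until the next type's E/h falls below the running intake rate.
Rate on top 1: 0.3335. cutworms: 1.61 > 0.3335 → include.
Rate on top 2: 0.3991. ant pupae: 1.3 > 0.3991 → include.
Rate on top 3: 0.5504. wireworms: 1.15 > 0.5504 → include.
Rate on top 4: 0.7284. leatherjackets: 0.627 < 0.7284 → exclude; stop.
Optimal diet: earthworms, cutworms, ant pupae, wireworms — 4 of 5 types.

4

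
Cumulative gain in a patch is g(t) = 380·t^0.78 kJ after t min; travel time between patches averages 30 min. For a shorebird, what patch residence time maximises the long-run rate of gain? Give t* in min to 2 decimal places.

By the marginal value theorem, leave when the instantaneous gain rate g'(t) equals the habitat-wide average g(t)/(T + t).
g'(t) = 0.78·380·t^-0.22. Setting 0.78·380·t^-0.22 = 380·t^0.78/(30+t) gives 0.78(30+t) = t, so 0.22·t = 0.78×30.
t* = 0.78×30/0.22 = 106.4 min.

106.36 min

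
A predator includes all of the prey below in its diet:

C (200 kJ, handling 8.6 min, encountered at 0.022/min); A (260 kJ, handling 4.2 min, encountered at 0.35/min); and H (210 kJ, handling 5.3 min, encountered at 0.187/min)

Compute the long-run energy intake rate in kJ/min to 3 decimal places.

Energy encountered per unit search time: 0.022×200 + 0.35×260 + 0.187×210 = 134.7 kJ/min.
Handling time per unit search time: 0.022×8.6 + 0.35×4.2 + 0.187×5.3 = 2.65.
Rate = 134.7/(1 + 2.65) = 36.89 kJ/min.

36.893 kJ/min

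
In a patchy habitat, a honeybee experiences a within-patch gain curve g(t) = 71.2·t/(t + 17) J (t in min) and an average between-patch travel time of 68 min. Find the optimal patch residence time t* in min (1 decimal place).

34.0 min

Optimal t* satisfies g'(t*) = g(t*)/(T + t*).
g'(t) = 71.2·17/(t + 17)². Setting 71.2·17/(t+17)² = 71.2t/[(t+17)(68+t)] gives 17(68+t) = t(t+17), so t² = 17×68 = 1156.
t* = √1156 = 34 min.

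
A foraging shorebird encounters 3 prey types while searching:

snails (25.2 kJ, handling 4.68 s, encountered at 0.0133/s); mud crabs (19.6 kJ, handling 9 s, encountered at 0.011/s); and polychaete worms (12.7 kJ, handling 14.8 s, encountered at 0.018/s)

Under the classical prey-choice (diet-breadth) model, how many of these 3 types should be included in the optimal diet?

3

Rank by E/h (kJ/s): snails 5.38, mud crabs 2.18, polychaete worms 0.858. Include each in turn until the next type's E/h falls below the running intake rate.
Rate on top 1: 0.3155. mud crabs: 2.18 > 0.3155 → include.
Rate on top 2: 0.4743. polychaete worms: 0.858 > 0.4743 → include.
Optimal diet: snails, mud crabs, polychaete worms — 3 of 3 types.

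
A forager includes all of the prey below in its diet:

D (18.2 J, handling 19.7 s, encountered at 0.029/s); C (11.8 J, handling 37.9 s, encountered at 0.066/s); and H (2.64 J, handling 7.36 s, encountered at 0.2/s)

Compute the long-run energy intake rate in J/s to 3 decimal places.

0.331 J/s

R = Σλ_iE_i / (1 + Σλ_ih_i)
Numerator: 0.029×18.2 + 0.066×11.8 + 0.2×2.64 = 1.835
Denominator: 1 + 0.029×19.7 + 0.066×37.9 + 0.2×7.36 = 5.545
R = 1.835/5.545 = 0.3309 J/s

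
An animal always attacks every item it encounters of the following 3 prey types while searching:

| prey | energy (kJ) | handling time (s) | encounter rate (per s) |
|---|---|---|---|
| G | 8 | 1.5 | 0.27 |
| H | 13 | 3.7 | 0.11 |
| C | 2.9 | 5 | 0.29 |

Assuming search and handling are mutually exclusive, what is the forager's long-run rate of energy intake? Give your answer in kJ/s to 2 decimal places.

Energy encountered per unit search time: 0.27×8 + 0.11×13 + 0.29×2.9 = 4.431 kJ/s.
Handling time per unit search time: 0.27×1.5 + 0.11×3.7 + 0.29×5 = 2.262.
Rate = 4.431/(1 + 2.262) = 1.358 kJ/s.

1.36 kJ/s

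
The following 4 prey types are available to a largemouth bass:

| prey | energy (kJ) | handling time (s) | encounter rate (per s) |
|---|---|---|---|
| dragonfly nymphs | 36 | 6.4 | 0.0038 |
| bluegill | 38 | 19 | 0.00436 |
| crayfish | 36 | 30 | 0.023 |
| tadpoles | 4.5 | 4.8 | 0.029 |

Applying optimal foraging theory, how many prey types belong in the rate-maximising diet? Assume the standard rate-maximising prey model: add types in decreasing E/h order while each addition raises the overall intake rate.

4

E/h in descending order: dragonfly nymphs 5.62, bluegill 2, crayfish 1.2, tadpoles 0.938 kJ/s. The optimal diet is the largest prefix of this list for which every included type satisfies E_i/h_i > R on the types above it.
Rate on top 1: 0.1336. bluegill: 2 > 0.1336 → include.
Rate on top 2: 0.2732. crayfish: 1.2 > 0.2732 → include.
Rate on top 3: 0.629. tadpoles: 0.938 > 0.629 → include.
Optimal diet: dragonfly nymphs, bluegill, crayfish, tadpoles — 4 of 4 types.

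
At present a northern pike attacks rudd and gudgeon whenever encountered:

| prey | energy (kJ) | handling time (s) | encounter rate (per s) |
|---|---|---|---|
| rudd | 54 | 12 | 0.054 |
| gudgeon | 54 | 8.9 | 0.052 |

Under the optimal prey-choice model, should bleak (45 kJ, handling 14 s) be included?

Intake rate on the current diet: R = (0.054×54 + 0.052×54) / (1 + 0.054×12 + 0.052×8.9) = 5.724/2.111 = 2.712 kJ/s.
bleak: E/h = 45/14 = 3.214 kJ/s.
3.214 > 2.712, so adding bleak raises the average — include it.

Yes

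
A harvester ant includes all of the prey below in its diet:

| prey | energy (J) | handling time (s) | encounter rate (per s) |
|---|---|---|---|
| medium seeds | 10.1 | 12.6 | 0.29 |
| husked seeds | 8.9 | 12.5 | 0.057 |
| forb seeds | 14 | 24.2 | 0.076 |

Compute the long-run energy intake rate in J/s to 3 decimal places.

0.625 J/s

R = (0.29×10.1 + 0.057×8.9 + 0.076×14) / (1 + 0.29×12.6 + 0.057×12.5 + 0.076×24.2) = 4.5/7.206 = 0.6245 J/s.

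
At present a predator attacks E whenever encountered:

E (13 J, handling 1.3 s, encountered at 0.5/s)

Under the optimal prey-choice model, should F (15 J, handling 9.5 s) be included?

No

On E alone, R = ΣλE/(1+Σλh) = 6.5/1.65 = 3.939 J/s.
F: E/h = 15/9.5 = 1.579 J/s.
1.579 < 3.939, so adding F would lower the average — exclude it.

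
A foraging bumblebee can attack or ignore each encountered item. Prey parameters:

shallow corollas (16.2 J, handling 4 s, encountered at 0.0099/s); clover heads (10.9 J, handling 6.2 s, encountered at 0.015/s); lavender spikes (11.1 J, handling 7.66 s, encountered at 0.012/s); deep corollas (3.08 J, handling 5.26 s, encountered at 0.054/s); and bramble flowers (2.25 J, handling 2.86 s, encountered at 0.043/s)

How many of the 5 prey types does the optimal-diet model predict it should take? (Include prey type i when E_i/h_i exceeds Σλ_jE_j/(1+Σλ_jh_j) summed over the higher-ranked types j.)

5

Profitabilities (E/h, J/s): shallow corollas 4.05, clover heads 1.76, lavender spikes 1.45, bramble flowers 0.787, deep corollas 0.586. Add prey in this order while the next type's profitability exceeds the intake rate on those already taken.
Rate on top 1: 0.1543. clover heads: 1.76 > 0.1543 → include.
Rate on top 2: 0.286. lavender spikes: 1.45 > 0.286 → include.
Rate on top 3: 0.3733. bramble flowers: 0.787 > 0.3733 → include.
Rate on top 4: 0.411. deep corollas: 0.586 > 0.411 → include.
Optimal diet: shallow corollas, clover heads, lavender spikes, bramble flowers, deep corollas — 5 of 5 types.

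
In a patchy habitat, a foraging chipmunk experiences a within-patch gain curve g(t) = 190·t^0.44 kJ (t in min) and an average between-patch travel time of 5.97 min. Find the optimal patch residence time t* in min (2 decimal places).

4.69 min

Maximise g(t)/(T+t): set derivative to zero → g'(t)(T+t) = g(t).
g'(t) = 0.44·190·t^-0.56. Setting 0.44·190·t^-0.56 = 190·t^0.44/(5.97+t) gives 0.44(5.97+t) = t, so 0.56·t = 0.44×5.97.
t* = 0.44×5.97/0.56 = 4.691 min.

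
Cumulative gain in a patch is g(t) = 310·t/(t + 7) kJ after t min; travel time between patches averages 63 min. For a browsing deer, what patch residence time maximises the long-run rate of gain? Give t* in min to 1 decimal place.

21.0 min

By the marginal value theorem, leave when the instantaneous gain rate g'(t) equals the habitat-wide average g(t)/(T + t).
g'(t) = 310·7/(t + 7)². Setting 310·7/(t+7)² = 310t/[(t+7)(63+t)] gives 7(63+t) = t(t+7), so t² = 7×63 = 441.
t* = √441 = 21 min.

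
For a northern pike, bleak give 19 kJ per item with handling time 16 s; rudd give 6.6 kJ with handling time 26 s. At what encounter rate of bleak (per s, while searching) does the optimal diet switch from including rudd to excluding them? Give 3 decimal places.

0.017 per s

At the threshold, the rate on bleak alone equals the profitability of rudd: λ·19/(1 + λ·16) = 6.6/26 = 0.2538.
Rearranging, λ(19 − 0.2538×16) = 0.2538, so λ = 0.2538/14.94 = 0.01699 per s.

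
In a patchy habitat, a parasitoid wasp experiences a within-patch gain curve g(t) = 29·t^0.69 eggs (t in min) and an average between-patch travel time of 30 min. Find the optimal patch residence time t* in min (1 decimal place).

Maximise g(t)/(T+t): set derivative to zero → g'(t)(T+t) = g(t).
g'(t) = 0.69·29·t^-0.31. Setting 0.69·29·t^-0.31 = 29·t^0.69/(30+t) gives 0.69(30+t) = t, so 0.31·t = 0.69×30.
t* = 0.69×30/0.31 = 66.77 min.

66.8 min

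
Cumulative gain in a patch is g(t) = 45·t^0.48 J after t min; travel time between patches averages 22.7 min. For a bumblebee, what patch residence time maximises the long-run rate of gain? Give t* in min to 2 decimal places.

20.95 min

By the marginal value theorem, leave when the instantaneous gain rate g'(t) equals the habitat-wide average g(t)/(T + t).
g'(t) = 0.48·45·t^-0.52. Setting 0.48·45·t^-0.52 = 45·t^0.48/(22.7+t) gives 0.48(22.7+t) = t, so 0.52·t = 0.48×22.7.
t* = 0.48×22.7/0.52 = 20.95 min.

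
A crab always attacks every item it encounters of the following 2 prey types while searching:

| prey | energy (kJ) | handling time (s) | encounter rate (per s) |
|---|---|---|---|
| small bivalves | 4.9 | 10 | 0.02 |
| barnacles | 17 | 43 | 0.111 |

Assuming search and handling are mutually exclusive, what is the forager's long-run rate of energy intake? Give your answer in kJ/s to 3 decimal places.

Energy encountered per unit search time: 0.02×4.9 + 0.111×17 = 1.985 kJ/s.
Handling time per unit search time: 0.02×10 + 0.111×43 = 4.973.
Rate = 1.985/(1 + 4.973) = 0.3323 kJ/s.

0.332 kJ/s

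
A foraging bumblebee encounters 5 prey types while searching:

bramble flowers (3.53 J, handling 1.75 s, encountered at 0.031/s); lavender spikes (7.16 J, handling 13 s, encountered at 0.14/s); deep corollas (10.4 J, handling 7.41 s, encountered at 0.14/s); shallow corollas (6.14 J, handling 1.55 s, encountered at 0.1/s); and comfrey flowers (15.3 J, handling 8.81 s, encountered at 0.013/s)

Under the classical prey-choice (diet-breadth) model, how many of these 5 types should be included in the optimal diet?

E/h in descending order: shallow corollas 3.96, bramble flowers 2.02, comfrey flowers 1.74, deep corollas 1.4, lavender spikes 0.551 J/s. The optimal diet is the largest prefix of this list for which every included type satisfies E_i/h_i > R on the types above it.
Rate on top 1: 0.5316. bramble flowers: 2.02 > 0.5316 → include.
Rate on top 2: 0.5982. comfrey flowers: 1.74 > 0.5982 → include.
Rate on top 3: 0.6967. deep corollas: 1.4 > 0.6967 → include.
Rate on top 4: 1.007. lavender spikes: 0.551 < 1.007 → exclude; stop.
Optimal diet: shallow corollas, bramble flowers, comfrey flowers, deep corollas — 4 of 5 types.

4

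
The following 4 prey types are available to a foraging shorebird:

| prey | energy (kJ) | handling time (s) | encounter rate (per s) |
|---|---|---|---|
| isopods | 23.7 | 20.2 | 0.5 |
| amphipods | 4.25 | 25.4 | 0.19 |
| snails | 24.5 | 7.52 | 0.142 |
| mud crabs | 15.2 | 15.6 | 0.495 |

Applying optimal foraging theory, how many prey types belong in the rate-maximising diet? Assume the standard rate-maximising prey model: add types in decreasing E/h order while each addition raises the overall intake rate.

Rank by E/h (kJ/s): snails 3.26, isopods 1.17, mud crabs 0.974, amphipods 0.167. Include each in turn until the next type's E/h falls below the running intake rate.
Rate on top 1: 1.682. isopods: 1.17 < 1.682 → exclude; stop.
Optimal diet: snails — 1 of 4 types.

1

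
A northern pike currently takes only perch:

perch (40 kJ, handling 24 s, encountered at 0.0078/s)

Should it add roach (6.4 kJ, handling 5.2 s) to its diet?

Yes

On perch alone, R = ΣλE/(1+Σλh) = 0.312/1.187 = 0.2628 kJ/s.
roach: E/h = 6.4/5.2 = 1.231 kJ/s.
Since 1.231 > R, including roach increases the long-run rate.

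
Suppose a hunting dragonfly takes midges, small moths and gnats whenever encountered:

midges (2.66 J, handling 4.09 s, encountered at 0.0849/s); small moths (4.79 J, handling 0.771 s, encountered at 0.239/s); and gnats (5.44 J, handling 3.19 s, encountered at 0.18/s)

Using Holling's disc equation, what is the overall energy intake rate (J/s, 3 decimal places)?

1.116 J/s

R = (0.0849×2.66 + 0.239×4.79 + 0.18×5.44) / (1 + 0.0849×4.09 + 0.239×0.771 + 0.18×3.19) = 2.35/2.106 = 1.116 J/s.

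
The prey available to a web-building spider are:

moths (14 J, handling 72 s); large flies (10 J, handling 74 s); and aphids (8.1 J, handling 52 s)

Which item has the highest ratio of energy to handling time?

Profitability E/h (J/s): moths = 14/72 = 0.194, large flies = 10/74 = 0.135, aphids = 8.1/52 = 0.156.
Ranked: moths > aphids > large flies.

moths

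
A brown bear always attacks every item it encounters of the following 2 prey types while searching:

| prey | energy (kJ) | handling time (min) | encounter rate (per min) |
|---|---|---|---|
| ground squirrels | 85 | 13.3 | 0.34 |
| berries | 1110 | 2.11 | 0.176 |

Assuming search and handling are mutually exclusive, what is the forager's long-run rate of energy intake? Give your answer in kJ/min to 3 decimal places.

38.053 kJ/min

R = Σλ_iE_i / (1 + Σλ_ih_i)
Numerator: 0.34×85 + 0.176×1110 = 224.3
Denominator: 1 + 0.34×13.3 + 0.176×2.11 = 5.893
R = 224.3/5.893 = 38.05 kJ/min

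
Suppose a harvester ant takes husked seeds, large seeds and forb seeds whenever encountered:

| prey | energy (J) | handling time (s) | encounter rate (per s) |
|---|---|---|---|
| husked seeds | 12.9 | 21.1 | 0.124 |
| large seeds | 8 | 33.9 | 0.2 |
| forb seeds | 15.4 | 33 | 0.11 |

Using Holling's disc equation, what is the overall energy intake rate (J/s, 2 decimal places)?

Energy encountered per unit search time: 0.124×12.9 + 0.2×8 + 0.11×15.4 = 4.894 J/s.
Handling time per unit search time: 0.124×21.1 + 0.2×33.9 + 0.11×33 = 13.03.
Rate = 4.894/(1 + 13.03) = 0.3489 J/s.

0.35 J/s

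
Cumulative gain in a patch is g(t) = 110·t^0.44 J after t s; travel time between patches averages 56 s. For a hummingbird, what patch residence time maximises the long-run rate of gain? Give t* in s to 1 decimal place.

Maximise g(t)/(T+t): set derivative to zero → g'(t)(T+t) = g(t).
g'(t) = 0.44·110·t^-0.56. Setting 0.44·110·t^-0.56 = 110·t^0.44/(56+t) gives 0.44(56+t) = t, so 0.56·t = 0.44×56.
t* = 0.44×56/0.56 = 44 s.

44.0 s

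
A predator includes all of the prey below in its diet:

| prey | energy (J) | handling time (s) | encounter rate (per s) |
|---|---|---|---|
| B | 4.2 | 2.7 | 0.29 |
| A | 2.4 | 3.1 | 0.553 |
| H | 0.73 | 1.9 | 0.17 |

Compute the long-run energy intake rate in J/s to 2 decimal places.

0.70 J/s

R = Σλ_iE_i / (1 + Σλ_ih_i)
Numerator: 0.29×4.2 + 0.553×2.4 + 0.17×0.73 = 2.669
Denominator: 1 + 0.29×2.7 + 0.553×3.1 + 0.17×1.9 = 3.82
R = 2.669/3.82 = 0.6987 J/s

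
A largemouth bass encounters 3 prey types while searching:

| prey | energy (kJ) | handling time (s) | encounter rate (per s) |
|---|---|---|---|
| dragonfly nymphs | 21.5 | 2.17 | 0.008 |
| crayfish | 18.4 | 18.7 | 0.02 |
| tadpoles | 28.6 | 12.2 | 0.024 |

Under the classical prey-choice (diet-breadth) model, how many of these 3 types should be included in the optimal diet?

E/h in descending order: dragonfly nymphs 9.91, tadpoles 2.34, crayfish 0.984 kJ/s. The optimal diet is the largest prefix of this list for which every included type satisfies E_i/h_i > R on the types above it.
Rate on top 1: 0.1691. tadpoles: 2.34 > 0.1691 → include.
Rate on top 2: 0.6552. crayfish: 0.984 > 0.6552 → include.
Optimal diet: dragonfly nymphs, tadpoles, crayfish — 3 of 3 types.

3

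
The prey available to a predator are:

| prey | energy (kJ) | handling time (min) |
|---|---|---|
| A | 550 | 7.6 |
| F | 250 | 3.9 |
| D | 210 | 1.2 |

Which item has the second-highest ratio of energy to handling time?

A

In descending order of E/h:
D: 210/1.2 = 175 kJ/min
A: 550/7.6 = 72.4 kJ/min
F: 250/3.9 = 64.1 kJ/min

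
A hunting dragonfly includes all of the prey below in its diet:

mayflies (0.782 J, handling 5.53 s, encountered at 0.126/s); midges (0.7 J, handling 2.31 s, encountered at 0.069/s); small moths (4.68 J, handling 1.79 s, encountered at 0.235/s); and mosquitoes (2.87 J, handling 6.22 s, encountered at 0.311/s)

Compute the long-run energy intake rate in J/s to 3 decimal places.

R = (0.126×0.782 + 0.069×0.7 + 0.235×4.68 + 0.311×2.87) / (1 + 0.126×5.53 + 0.069×2.31 + 0.235×1.79 + 0.311×6.22) = 2.139/4.211 = 0.508 J/s.

0.508 J/s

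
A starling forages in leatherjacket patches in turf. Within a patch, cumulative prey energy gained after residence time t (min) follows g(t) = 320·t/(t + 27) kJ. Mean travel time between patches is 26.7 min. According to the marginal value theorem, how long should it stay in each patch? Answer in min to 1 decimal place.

Maximise g(t)/(T+t): set derivative to zero → g'(t)(T+t) = g(t).
g'(t) = 320·27/(t + 27)². Setting 320·27/(t+27)² = 320t/[(t+27)(26.7+t)] gives 27(26.7+t) = t(t+27), so t² = 27×26.7 = 720.9.
t* = √720.9 = 26.85 min.

26.8 min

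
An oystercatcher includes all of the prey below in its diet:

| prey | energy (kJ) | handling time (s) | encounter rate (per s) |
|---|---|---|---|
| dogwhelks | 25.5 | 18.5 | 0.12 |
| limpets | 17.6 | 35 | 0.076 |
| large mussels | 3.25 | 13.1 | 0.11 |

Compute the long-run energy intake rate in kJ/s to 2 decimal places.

Energy encountered per unit search time: 0.12×25.5 + 0.076×17.6 + 0.11×3.25 = 4.755 kJ/s.
Handling time per unit search time: 0.12×18.5 + 0.076×35 + 0.11×13.1 = 6.321.
Rate = 4.755/(1 + 6.321) = 0.6495 kJ/s.

0.65 kJ/s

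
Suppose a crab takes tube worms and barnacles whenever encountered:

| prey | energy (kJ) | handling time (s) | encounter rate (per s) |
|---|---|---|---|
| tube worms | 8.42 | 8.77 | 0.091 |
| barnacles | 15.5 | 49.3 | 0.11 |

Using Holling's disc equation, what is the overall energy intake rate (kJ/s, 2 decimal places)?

Energy encountered per unit search time: 0.091×8.42 + 0.11×15.5 = 2.471 kJ/s.
Handling time per unit search time: 0.091×8.77 + 0.11×49.3 = 6.221.
Rate = 2.471/(1 + 6.221) = 0.3422 kJ/s.

0.34 kJ/s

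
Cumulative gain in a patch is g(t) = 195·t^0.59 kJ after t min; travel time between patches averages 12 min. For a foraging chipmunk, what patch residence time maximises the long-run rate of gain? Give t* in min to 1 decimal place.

Maximise g(t)/(T+t): set derivative to zero → g'(t)(T+t) = g(t).
g'(t) = 0.59·195·t^-0.41. Setting 0.59·195·t^-0.41 = 195·t^0.59/(12+t) gives 0.59(12+t) = t, so 0.41·t = 0.59×12.
t* = 0.59×12/0.41 = 17.27 min.

17.3 min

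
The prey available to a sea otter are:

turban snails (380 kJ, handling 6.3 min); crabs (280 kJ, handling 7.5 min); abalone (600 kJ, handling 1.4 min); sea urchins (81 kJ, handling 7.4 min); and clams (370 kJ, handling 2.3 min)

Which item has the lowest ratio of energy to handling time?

sea urchins

Profitability E/h (kJ/min): turban snails = 380/6.3 = 60.3, crabs = 280/7.5 = 37.3, abalone = 600/1.4 = 429, sea urchins = 81/7.4 = 10.9, clams = 370/2.3 = 161.
Ranked: abalone > clams > turban snails > crabs > sea urchins.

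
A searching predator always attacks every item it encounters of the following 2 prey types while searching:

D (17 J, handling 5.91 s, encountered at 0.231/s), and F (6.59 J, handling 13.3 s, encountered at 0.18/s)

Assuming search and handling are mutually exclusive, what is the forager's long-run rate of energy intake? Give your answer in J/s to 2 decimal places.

R = (0.231×17 + 0.18×6.59) / (1 + 0.231×5.91 + 0.18×13.3) = 5.113/4.759 = 1.074 J/s.

1.07 J/s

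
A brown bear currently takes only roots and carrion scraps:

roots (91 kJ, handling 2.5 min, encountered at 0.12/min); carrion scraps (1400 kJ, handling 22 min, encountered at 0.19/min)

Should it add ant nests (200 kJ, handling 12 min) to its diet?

No

Intake rate on the current diet: R = (0.12×91 + 0.19×1400) / (1 + 0.12×2.5 + 0.19×22) = 276.9/5.48 = 50.53 kJ/min.
ant nests: E/h = 200/12 = 16.67 kJ/min.
Since 16.67 < R, time spent handling ant nests is better spent searching.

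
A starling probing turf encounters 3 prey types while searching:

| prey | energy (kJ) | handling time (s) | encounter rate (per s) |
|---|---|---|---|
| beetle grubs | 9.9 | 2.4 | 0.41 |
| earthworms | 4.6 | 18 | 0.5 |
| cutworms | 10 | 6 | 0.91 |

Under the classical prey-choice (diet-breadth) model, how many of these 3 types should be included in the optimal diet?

1

Profitabilities (E/h, kJ/s): beetle grubs 4.12, cutworms 1.67, earthworms 0.256. Add prey in this order while the next type's profitability exceeds the intake rate on those already taken.
Rate on top 1: 2.046. cutworms: 1.67 < 2.046 → exclude; stop.
Optimal diet: beetle grubs — 1 of 3 types.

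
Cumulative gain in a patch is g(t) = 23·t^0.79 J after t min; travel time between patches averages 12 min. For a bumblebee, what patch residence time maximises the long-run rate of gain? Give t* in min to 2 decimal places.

45.14 min

Optimal t* satisfies g'(t*) = g(t*)/(T + t*).
g'(t) = 0.79·23·t^-0.21. Setting 0.79·23·t^-0.21 = 23·t^0.79/(12+t) gives 0.79(12+t) = t, so 0.21·t = 0.79×12.
t* = 0.79×12/0.21 = 45.14 min.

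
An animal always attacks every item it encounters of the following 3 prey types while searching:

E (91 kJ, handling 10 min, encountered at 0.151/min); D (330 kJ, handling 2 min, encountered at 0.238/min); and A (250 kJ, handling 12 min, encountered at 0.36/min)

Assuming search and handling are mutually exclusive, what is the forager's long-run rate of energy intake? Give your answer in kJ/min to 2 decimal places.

24.95 kJ/min

R = (0.151×91 + 0.238×330 + 0.36×250) / (1 + 0.151×10 + 0.238×2 + 0.36×12) = 182.3/7.306 = 24.95 kJ/min.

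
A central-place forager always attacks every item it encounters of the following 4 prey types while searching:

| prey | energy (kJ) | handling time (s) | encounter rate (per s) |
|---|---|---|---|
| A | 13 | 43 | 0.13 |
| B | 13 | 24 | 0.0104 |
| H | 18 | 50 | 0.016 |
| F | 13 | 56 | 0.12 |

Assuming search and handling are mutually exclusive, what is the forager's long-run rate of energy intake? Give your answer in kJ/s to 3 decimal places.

R = (0.13×13 + 0.0104×13 + 0.016×18 + 0.12×13) / (1 + 0.13×43 + 0.0104×24 + 0.016×50 + 0.12×56) = 3.673/14.36 = 0.2558 kJ/s.

0.256 kJ/s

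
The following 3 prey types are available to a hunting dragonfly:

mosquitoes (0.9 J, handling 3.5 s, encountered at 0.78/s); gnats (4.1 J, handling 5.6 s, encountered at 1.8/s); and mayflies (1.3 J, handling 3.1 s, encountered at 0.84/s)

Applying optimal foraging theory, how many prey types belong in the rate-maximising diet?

E/h in descending order: gnats 0.732, mayflies 0.419, mosquitoes 0.257 J/s. The optimal diet is the largest prefix of this list for which every included type satisfies E_i/h_i > R on the types above it.
Rate on top 1: 0.6661. mayflies: 0.419 < 0.6661 → exclude; stop.
Optimal diet: gnats — 1 of 3 types.

1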